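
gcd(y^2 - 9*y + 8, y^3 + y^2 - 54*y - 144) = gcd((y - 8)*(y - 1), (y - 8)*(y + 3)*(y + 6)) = y - 8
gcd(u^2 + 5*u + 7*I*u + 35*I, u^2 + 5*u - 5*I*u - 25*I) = u + 5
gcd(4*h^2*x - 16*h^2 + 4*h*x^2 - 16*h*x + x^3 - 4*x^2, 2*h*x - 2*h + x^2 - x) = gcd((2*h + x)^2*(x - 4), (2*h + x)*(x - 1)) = 2*h + x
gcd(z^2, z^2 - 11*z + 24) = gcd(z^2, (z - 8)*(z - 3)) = 1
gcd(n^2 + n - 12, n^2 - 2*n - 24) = n + 4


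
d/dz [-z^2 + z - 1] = 1 - 2*z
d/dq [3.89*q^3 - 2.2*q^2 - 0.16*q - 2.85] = 11.67*q^2 - 4.4*q - 0.16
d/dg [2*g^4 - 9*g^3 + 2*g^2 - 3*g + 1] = 8*g^3 - 27*g^2 + 4*g - 3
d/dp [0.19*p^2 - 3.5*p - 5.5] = 0.38*p - 3.5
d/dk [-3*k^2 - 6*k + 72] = -6*k - 6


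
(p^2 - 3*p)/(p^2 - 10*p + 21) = p/(p - 7)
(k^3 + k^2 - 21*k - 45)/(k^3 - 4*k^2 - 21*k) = (k^2 - 2*k - 15)/(k*(k - 7))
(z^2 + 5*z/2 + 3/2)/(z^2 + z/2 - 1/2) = (2*z + 3)/(2*z - 1)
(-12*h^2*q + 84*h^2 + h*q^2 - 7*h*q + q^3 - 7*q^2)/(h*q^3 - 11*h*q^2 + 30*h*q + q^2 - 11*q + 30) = (-12*h^2*q + 84*h^2 + h*q^2 - 7*h*q + q^3 - 7*q^2)/(h*q^3 - 11*h*q^2 + 30*h*q + q^2 - 11*q + 30)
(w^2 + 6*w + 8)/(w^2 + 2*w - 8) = (w + 2)/(w - 2)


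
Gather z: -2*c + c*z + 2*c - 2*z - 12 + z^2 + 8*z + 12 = z^2 + z*(c + 6)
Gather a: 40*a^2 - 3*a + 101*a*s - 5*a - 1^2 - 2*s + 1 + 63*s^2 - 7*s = 40*a^2 + a*(101*s - 8) + 63*s^2 - 9*s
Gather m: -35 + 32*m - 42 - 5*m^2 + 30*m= -5*m^2 + 62*m - 77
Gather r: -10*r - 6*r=-16*r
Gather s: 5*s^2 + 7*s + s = 5*s^2 + 8*s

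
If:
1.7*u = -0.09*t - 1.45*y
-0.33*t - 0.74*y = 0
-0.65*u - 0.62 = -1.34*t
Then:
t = 0.55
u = 0.18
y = -0.25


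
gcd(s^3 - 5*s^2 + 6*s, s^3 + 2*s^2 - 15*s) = s^2 - 3*s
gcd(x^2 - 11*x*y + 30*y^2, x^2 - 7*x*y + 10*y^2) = x - 5*y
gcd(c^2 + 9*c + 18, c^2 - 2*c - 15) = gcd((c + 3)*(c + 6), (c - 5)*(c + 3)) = c + 3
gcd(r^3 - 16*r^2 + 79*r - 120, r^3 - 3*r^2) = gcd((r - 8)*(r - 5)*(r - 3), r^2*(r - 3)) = r - 3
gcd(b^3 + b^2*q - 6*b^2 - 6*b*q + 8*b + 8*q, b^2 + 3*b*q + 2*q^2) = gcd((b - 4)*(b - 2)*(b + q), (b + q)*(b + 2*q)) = b + q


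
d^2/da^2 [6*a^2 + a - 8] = 12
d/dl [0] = 0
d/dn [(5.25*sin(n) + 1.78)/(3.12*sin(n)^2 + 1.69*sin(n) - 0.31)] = (-11.1072*sin(n) + 8.19*cos(2*n) - 12.8257)*cos(n)/(3.12*sin(n)^2 + 1.69*sin(n) - 0.31)^2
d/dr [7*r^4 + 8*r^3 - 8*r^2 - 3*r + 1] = 28*r^3 + 24*r^2 - 16*r - 3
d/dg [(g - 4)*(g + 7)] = 2*g + 3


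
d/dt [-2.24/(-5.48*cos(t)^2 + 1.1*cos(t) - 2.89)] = (24.5504*cos(t) - 2.464)*sin(t)/(5.48*cos(t)^2 - 1.1*cos(t) + 2.89)^2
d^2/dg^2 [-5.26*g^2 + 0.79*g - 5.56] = -10.5200000000000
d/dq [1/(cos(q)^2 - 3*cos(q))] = (2*cos(q) - 3)*sin(q)/((cos(q) - 3)^2*cos(q)^2)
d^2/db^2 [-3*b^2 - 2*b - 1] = -6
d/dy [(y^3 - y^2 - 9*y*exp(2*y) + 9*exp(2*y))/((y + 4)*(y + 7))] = (y^4 - 18*y^3*exp(2*y) + 22*y^3 - 171*y^2*exp(2*y) + 73*y^2 - 324*y*exp(2*y) - 56*y + 153*exp(2*y))/(y^4 + 22*y^3 + 177*y^2 + 616*y + 784)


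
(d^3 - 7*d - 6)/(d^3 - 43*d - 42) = (d^2 - d - 6)/(d^2 - d - 42)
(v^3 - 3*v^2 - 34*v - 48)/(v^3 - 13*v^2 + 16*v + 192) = (v + 2)/(v - 8)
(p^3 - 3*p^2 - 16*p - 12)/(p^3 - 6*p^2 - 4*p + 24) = (p + 1)/(p - 2)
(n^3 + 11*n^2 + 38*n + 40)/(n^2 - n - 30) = (n^2 + 6*n + 8)/(n - 6)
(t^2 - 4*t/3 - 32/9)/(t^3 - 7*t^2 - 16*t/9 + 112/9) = (3*t - 8)/(3*t^2 - 25*t + 28)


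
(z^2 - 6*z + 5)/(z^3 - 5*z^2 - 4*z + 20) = (z - 1)/(z^2 - 4)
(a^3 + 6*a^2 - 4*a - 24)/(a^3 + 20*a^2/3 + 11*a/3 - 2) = 3*(a^2 - 4)/(3*a^2 + 2*a - 1)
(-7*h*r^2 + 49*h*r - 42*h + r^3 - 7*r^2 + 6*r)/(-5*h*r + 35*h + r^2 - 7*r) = (7*h*r^2 - 49*h*r + 42*h - r^3 + 7*r^2 - 6*r)/(5*h*r - 35*h - r^2 + 7*r)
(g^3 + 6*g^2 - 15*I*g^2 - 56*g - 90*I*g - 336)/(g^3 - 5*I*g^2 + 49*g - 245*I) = (g^2 + g*(6 - 8*I) - 48*I)/(g^2 + 2*I*g + 35)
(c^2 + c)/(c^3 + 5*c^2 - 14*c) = (c + 1)/(c^2 + 5*c - 14)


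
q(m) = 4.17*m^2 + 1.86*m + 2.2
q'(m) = 8.34*m + 1.86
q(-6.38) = 160.07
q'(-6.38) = -51.35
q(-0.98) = 4.38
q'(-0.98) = -6.31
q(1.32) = 11.92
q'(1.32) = 12.87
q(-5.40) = 113.75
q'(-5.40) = -43.18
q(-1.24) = 6.31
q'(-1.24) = -8.48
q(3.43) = 57.64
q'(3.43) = 30.47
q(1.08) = 9.07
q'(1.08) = 10.87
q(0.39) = 3.56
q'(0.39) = 5.11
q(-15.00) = 912.55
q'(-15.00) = -123.24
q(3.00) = 45.31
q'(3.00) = 26.88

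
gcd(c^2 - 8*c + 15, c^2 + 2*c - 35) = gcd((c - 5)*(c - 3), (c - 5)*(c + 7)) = c - 5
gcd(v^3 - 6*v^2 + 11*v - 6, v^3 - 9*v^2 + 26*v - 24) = v^2 - 5*v + 6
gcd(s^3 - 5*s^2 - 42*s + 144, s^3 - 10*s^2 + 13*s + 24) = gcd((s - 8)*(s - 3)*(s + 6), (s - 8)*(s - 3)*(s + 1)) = s^2 - 11*s + 24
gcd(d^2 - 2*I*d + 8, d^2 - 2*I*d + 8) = d^2 - 2*I*d + 8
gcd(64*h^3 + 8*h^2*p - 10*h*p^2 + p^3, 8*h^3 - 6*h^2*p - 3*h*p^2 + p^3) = -8*h^2 - 2*h*p + p^2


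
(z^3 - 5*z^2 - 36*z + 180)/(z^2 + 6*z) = z - 11 + 30/z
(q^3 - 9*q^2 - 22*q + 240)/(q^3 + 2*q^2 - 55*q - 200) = (q - 6)/(q + 5)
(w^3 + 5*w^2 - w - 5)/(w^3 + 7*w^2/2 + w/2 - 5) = 2*(w^2 + 6*w + 5)/(2*w^2 + 9*w + 10)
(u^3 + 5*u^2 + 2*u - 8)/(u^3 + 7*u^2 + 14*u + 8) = (u - 1)/(u + 1)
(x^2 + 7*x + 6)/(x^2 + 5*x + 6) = (x^2 + 7*x + 6)/(x^2 + 5*x + 6)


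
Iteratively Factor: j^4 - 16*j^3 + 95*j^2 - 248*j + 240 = (j - 5)*(j^3 - 11*j^2 + 40*j - 48) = (j - 5)*(j - 3)*(j^2 - 8*j + 16) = (j - 5)*(j - 4)*(j - 3)*(j - 4)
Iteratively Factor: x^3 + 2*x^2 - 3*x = (x - 1)*(x^2 + 3*x) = x*(x - 1)*(x + 3)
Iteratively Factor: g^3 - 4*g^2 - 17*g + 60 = (g + 4)*(g^2 - 8*g + 15) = (g - 3)*(g + 4)*(g - 5)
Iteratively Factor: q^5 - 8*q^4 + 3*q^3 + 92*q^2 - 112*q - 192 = (q - 4)*(q^4 - 4*q^3 - 13*q^2 + 40*q + 48) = (q - 4)^2*(q^3 - 13*q - 12) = (q - 4)^2*(q + 1)*(q^2 - q - 12) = (q - 4)^2*(q + 1)*(q + 3)*(q - 4)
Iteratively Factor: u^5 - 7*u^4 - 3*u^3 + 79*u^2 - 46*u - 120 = (u - 2)*(u^4 - 5*u^3 - 13*u^2 + 53*u + 60) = (u - 4)*(u - 2)*(u^3 - u^2 - 17*u - 15) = (u - 4)*(u - 2)*(u + 3)*(u^2 - 4*u - 5) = (u - 4)*(u - 2)*(u + 1)*(u + 3)*(u - 5)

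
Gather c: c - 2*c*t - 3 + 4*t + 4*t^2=c*(1 - 2*t) + 4*t^2 + 4*t - 3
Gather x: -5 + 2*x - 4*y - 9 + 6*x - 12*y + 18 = 8*x - 16*y + 4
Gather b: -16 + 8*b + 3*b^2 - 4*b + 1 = 3*b^2 + 4*b - 15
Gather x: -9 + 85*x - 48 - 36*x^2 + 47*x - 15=-36*x^2 + 132*x - 72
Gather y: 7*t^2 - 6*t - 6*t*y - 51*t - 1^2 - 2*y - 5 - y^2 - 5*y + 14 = 7*t^2 - 57*t - y^2 + y*(-6*t - 7) + 8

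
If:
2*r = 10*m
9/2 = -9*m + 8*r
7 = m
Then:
No Solution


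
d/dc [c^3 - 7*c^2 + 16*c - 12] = 3*c^2 - 14*c + 16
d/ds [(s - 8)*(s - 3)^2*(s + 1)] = 4*s^3 - 39*s^2 + 86*s - 15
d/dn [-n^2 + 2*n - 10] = 2 - 2*n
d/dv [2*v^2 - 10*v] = 4*v - 10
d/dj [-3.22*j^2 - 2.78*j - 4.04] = -6.44*j - 2.78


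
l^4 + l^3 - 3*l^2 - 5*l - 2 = (l - 2)*(l + 1)^3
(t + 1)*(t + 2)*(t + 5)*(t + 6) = t^4 + 14*t^3 + 65*t^2 + 112*t + 60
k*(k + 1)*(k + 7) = k^3 + 8*k^2 + 7*k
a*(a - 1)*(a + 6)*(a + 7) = a^4 + 12*a^3 + 29*a^2 - 42*a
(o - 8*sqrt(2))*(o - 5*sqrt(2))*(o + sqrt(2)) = o^3 - 12*sqrt(2)*o^2 + 54*o + 80*sqrt(2)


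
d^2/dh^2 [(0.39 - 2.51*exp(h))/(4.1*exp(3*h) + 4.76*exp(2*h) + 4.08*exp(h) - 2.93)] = (-168.7724*exp(6*h) - 87.9523800000001*exp(5*h) + 194.802184*exp(4*h) - 294.844286*exp(3*h) - 145.150842*exp(2*h) - 1.75644*exp(h) - 16.885883)*exp(h)/(68.921*exp(9*h) + 240.0468*exp(8*h) + 484.44288*exp(7*h) + 437.841956*exp(6*h) + 138.988464*exp(5*h) - 255.527952*exp(4*h) - 167.906082*exp(3*h) - 23.729484*exp(2*h) + 105.079176*exp(h) - 25.153757)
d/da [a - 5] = 1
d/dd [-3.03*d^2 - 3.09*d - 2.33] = -6.06*d - 3.09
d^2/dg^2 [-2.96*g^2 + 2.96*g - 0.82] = -5.92000000000000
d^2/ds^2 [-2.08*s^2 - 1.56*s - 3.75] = -4.16000000000000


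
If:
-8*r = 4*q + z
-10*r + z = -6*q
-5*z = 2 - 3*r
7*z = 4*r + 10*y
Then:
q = 18/223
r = 2/223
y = -312/1115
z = -88/223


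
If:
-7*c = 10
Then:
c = -10/7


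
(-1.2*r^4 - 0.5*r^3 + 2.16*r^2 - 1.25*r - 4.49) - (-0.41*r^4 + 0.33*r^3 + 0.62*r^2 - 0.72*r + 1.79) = -0.79*r^4 - 0.83*r^3 + 1.54*r^2 - 0.53*r - 6.28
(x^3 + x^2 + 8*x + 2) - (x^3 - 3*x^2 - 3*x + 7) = 4*x^2 + 11*x - 5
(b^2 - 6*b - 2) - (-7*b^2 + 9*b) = 8*b^2 - 15*b - 2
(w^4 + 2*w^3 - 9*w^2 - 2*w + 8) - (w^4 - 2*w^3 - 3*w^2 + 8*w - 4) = 4*w^3 - 6*w^2 - 10*w + 12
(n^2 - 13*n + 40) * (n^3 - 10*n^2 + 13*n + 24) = n^5 - 23*n^4 + 183*n^3 - 545*n^2 + 208*n + 960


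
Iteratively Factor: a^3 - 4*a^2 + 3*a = (a - 1)*(a^2 - 3*a) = a*(a - 1)*(a - 3)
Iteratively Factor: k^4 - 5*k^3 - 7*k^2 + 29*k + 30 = (k + 1)*(k^3 - 6*k^2 - k + 30) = (k - 3)*(k + 1)*(k^2 - 3*k - 10) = (k - 5)*(k - 3)*(k + 1)*(k + 2)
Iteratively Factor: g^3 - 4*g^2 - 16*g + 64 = (g - 4)*(g^2 - 16) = (g - 4)*(g + 4)*(g - 4)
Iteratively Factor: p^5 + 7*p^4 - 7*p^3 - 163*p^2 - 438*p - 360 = (p + 3)*(p^4 + 4*p^3 - 19*p^2 - 106*p - 120) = (p + 3)*(p + 4)*(p^3 - 19*p - 30) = (p - 5)*(p + 3)*(p + 4)*(p^2 + 5*p + 6) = (p - 5)*(p + 3)^2*(p + 4)*(p + 2)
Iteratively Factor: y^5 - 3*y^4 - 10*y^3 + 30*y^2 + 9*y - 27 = (y + 3)*(y^4 - 6*y^3 + 8*y^2 + 6*y - 9) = (y - 3)*(y + 3)*(y^3 - 3*y^2 - y + 3) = (y - 3)*(y - 1)*(y + 3)*(y^2 - 2*y - 3) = (y - 3)*(y - 1)*(y + 1)*(y + 3)*(y - 3)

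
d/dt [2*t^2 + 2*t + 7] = 4*t + 2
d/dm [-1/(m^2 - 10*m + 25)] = 2*(m - 5)/(m^2 - 10*m + 25)^2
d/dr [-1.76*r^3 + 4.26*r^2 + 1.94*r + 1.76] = -5.28*r^2 + 8.52*r + 1.94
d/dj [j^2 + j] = 2*j + 1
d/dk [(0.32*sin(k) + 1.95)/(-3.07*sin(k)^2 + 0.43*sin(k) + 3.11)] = (0.9824*sin(k)^2 + 11.973*sin(k) + 0.1567)*cos(k)/(9.4249*sin(k)^4 - 2.6402*sin(k)^3 - 18.9105*sin(k)^2 + 2.6746*sin(k) + 9.6721)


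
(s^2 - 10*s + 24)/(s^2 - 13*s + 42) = (s - 4)/(s - 7)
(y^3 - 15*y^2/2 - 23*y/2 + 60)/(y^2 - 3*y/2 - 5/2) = (y^2 - 5*y - 24)/(y + 1)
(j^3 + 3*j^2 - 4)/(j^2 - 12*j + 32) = (j^3 + 3*j^2 - 4)/(j^2 - 12*j + 32)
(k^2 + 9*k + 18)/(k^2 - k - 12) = (k + 6)/(k - 4)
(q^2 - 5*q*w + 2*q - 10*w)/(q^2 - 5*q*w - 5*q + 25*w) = (q + 2)/(q - 5)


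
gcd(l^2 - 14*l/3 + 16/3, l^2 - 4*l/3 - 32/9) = l - 8/3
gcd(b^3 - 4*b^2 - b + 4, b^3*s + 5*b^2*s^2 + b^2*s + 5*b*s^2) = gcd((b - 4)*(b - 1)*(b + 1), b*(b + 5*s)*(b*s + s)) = b + 1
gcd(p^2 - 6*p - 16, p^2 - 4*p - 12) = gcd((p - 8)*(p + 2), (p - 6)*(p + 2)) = p + 2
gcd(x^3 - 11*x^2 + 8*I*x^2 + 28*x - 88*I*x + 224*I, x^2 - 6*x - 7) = x - 7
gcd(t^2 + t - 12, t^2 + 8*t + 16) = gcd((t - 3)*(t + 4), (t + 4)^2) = t + 4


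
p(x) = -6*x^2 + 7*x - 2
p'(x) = 7 - 12*x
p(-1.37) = -22.85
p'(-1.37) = 23.44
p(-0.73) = -10.31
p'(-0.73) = 15.76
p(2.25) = -16.62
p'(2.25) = -20.00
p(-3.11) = -81.80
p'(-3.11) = 44.32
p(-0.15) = -3.18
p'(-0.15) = 8.80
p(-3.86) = -118.42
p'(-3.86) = 53.32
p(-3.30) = -90.44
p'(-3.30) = 46.60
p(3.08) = -37.36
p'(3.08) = -29.96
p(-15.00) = -1457.00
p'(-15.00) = 187.00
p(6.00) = -176.00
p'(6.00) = -65.00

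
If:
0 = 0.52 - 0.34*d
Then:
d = 1.53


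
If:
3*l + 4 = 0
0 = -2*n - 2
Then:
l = -4/3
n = -1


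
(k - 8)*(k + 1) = k^2 - 7*k - 8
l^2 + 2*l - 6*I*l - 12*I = (l + 2)*(l - 6*I)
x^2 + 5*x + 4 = (x + 1)*(x + 4)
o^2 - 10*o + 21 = (o - 7)*(o - 3)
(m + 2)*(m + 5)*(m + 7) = m^3 + 14*m^2 + 59*m + 70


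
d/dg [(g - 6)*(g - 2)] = 2*g - 8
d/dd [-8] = 0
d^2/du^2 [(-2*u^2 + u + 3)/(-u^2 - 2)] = 2*(-u^3 - 21*u^2 + 6*u + 14)/(u^6 + 6*u^4 + 12*u^2 + 8)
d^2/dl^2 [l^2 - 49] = 2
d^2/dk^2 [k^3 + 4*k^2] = 6*k + 8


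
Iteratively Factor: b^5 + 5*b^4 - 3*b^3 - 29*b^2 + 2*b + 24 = (b + 1)*(b^4 + 4*b^3 - 7*b^2 - 22*b + 24) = (b - 1)*(b + 1)*(b^3 + 5*b^2 - 2*b - 24) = (b - 1)*(b + 1)*(b + 3)*(b^2 + 2*b - 8) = (b - 1)*(b + 1)*(b + 3)*(b + 4)*(b - 2)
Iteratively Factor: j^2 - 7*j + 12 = (j - 3)*(j - 4)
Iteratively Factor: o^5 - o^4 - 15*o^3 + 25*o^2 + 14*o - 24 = (o + 1)*(o^4 - 2*o^3 - 13*o^2 + 38*o - 24) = (o - 1)*(o + 1)*(o^3 - o^2 - 14*o + 24) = (o - 2)*(o - 1)*(o + 1)*(o^2 + o - 12) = (o - 2)*(o - 1)*(o + 1)*(o + 4)*(o - 3)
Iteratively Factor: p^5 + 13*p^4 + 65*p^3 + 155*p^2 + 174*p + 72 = (p + 4)*(p^4 + 9*p^3 + 29*p^2 + 39*p + 18) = (p + 3)*(p + 4)*(p^3 + 6*p^2 + 11*p + 6) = (p + 2)*(p + 3)*(p + 4)*(p^2 + 4*p + 3) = (p + 1)*(p + 2)*(p + 3)*(p + 4)*(p + 3)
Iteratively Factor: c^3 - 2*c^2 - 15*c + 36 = (c - 3)*(c^2 + c - 12) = (c - 3)*(c + 4)*(c - 3)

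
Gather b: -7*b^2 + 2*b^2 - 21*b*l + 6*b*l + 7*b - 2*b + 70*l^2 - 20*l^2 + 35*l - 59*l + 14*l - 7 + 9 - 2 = -5*b^2 + b*(5 - 15*l) + 50*l^2 - 10*l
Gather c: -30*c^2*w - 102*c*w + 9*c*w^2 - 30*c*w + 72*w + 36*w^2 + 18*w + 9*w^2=-30*c^2*w + c*(9*w^2 - 132*w) + 45*w^2 + 90*w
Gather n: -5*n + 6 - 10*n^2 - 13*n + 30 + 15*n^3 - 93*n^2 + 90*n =15*n^3 - 103*n^2 + 72*n + 36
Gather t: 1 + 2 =3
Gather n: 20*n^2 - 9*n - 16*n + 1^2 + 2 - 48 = 20*n^2 - 25*n - 45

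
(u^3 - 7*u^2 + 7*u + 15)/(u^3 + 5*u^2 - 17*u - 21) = (u - 5)/(u + 7)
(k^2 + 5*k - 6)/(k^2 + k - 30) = (k - 1)/(k - 5)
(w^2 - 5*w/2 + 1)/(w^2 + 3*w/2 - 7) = (2*w - 1)/(2*w + 7)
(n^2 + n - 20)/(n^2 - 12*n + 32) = (n + 5)/(n - 8)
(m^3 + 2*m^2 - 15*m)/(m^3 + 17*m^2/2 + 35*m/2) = 2*(m - 3)/(2*m + 7)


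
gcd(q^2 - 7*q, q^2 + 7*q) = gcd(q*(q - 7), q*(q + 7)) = q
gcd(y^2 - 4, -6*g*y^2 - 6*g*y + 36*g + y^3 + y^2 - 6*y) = y - 2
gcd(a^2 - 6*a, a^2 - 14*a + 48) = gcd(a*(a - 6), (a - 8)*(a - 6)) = a - 6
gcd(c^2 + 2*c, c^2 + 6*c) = c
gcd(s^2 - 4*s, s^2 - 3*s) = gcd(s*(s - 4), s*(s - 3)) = s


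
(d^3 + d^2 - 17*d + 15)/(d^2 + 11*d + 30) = (d^2 - 4*d + 3)/(d + 6)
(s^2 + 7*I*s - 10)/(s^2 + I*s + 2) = (s + 5*I)/(s - I)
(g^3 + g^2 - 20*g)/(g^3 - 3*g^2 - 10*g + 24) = g*(g + 5)/(g^2 + g - 6)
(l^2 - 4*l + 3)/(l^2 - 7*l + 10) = (l^2 - 4*l + 3)/(l^2 - 7*l + 10)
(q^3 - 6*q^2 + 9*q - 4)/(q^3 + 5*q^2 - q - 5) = (q^2 - 5*q + 4)/(q^2 + 6*q + 5)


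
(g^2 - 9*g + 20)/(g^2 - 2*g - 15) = (g - 4)/(g + 3)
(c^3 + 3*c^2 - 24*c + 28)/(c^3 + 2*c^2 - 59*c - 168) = (c^2 - 4*c + 4)/(c^2 - 5*c - 24)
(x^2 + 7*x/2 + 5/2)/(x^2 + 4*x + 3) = (x + 5/2)/(x + 3)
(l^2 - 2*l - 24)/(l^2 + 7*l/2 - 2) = 2*(l - 6)/(2*l - 1)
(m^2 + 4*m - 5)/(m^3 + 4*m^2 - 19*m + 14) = (m + 5)/(m^2 + 5*m - 14)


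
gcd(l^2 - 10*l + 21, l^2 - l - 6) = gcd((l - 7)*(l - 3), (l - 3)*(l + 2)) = l - 3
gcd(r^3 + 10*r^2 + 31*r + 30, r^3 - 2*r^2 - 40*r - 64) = r + 2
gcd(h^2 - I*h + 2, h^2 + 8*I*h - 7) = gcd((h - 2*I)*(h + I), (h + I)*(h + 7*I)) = h + I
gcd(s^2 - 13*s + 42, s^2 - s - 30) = s - 6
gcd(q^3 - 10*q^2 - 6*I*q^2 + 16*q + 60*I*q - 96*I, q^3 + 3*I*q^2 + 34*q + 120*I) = q - 6*I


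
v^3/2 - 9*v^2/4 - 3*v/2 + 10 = (v/2 + 1)*(v - 4)*(v - 5/2)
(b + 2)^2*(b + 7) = b^3 + 11*b^2 + 32*b + 28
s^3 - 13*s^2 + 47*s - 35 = (s - 7)*(s - 5)*(s - 1)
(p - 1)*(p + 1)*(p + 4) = p^3 + 4*p^2 - p - 4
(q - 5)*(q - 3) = q^2 - 8*q + 15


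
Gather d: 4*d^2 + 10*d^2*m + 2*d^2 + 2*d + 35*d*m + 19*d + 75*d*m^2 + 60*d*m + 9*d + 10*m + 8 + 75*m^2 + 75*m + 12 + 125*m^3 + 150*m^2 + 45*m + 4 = d^2*(10*m + 6) + d*(75*m^2 + 95*m + 30) + 125*m^3 + 225*m^2 + 130*m + 24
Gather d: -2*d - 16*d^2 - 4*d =-16*d^2 - 6*d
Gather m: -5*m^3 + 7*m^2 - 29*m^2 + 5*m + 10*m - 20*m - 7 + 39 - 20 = -5*m^3 - 22*m^2 - 5*m + 12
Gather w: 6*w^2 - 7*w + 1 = 6*w^2 - 7*w + 1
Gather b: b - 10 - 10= b - 20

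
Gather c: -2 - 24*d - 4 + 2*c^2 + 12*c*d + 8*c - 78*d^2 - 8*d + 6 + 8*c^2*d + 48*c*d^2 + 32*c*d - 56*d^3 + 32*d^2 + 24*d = c^2*(8*d + 2) + c*(48*d^2 + 44*d + 8) - 56*d^3 - 46*d^2 - 8*d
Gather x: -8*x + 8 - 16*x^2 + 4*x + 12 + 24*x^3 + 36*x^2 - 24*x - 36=24*x^3 + 20*x^2 - 28*x - 16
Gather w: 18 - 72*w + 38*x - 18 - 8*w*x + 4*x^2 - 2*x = w*(-8*x - 72) + 4*x^2 + 36*x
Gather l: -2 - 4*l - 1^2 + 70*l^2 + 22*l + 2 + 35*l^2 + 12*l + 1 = 105*l^2 + 30*l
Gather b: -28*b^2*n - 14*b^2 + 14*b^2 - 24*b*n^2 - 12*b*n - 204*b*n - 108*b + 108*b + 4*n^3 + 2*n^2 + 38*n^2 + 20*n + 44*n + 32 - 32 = -28*b^2*n + b*(-24*n^2 - 216*n) + 4*n^3 + 40*n^2 + 64*n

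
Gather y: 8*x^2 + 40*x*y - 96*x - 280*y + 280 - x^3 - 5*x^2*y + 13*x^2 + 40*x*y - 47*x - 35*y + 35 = -x^3 + 21*x^2 - 143*x + y*(-5*x^2 + 80*x - 315) + 315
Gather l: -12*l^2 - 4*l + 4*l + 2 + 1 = 3 - 12*l^2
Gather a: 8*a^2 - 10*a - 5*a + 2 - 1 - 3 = 8*a^2 - 15*a - 2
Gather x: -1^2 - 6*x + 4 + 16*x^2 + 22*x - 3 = 16*x^2 + 16*x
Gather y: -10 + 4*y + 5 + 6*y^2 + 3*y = 6*y^2 + 7*y - 5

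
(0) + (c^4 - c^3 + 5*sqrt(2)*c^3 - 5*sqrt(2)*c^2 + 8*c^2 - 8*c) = c^4 - c^3 + 5*sqrt(2)*c^3 - 5*sqrt(2)*c^2 + 8*c^2 - 8*c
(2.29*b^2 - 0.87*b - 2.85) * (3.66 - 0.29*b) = -0.6641*b^3 + 8.6337*b^2 - 2.3577*b - 10.431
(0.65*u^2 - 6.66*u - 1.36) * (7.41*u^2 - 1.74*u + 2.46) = 4.8165*u^4 - 50.4816*u^3 + 3.1098*u^2 - 14.0172*u - 3.3456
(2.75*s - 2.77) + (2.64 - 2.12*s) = 0.63*s - 0.13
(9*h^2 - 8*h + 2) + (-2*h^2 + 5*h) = 7*h^2 - 3*h + 2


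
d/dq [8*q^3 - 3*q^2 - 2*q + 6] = 24*q^2 - 6*q - 2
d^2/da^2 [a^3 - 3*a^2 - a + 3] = 6*a - 6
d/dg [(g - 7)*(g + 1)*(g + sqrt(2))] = 3*g^2 - 12*g + 2*sqrt(2)*g - 6*sqrt(2) - 7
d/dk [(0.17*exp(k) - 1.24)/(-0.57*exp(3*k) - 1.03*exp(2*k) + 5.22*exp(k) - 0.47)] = (0.1938*exp(3*k) - 1.9453*exp(2*k) - 2.5544*exp(k) + 6.3929)*exp(k)/(0.3249*exp(6*k) + 1.1742*exp(5*k) - 4.8899*exp(4*k) - 10.2174*exp(3*k) + 28.2166*exp(2*k) - 4.9068*exp(k) + 0.2209)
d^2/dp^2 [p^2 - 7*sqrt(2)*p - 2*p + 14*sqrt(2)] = 2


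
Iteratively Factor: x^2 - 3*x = (x - 3)*(x)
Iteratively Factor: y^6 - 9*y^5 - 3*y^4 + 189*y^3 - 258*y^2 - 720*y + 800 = (y - 5)*(y^5 - 4*y^4 - 23*y^3 + 74*y^2 + 112*y - 160) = (y - 5)*(y - 1)*(y^4 - 3*y^3 - 26*y^2 + 48*y + 160) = (y - 5)*(y - 1)*(y + 2)*(y^3 - 5*y^2 - 16*y + 80) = (y - 5)*(y - 4)*(y - 1)*(y + 2)*(y^2 - y - 20) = (y - 5)^2*(y - 4)*(y - 1)*(y + 2)*(y + 4)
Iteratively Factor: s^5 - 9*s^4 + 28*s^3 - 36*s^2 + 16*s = (s)*(s^4 - 9*s^3 + 28*s^2 - 36*s + 16) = s*(s - 2)*(s^3 - 7*s^2 + 14*s - 8) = s*(s - 2)*(s - 1)*(s^2 - 6*s + 8) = s*(s - 2)^2*(s - 1)*(s - 4)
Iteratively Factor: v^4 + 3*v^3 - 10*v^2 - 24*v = (v)*(v^3 + 3*v^2 - 10*v - 24) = v*(v + 2)*(v^2 + v - 12) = v*(v + 2)*(v + 4)*(v - 3)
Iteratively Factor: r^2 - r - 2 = (r - 2)*(r + 1)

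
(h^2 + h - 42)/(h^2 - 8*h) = (h^2 + h - 42)/(h*(h - 8))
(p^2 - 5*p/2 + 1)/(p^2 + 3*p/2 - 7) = (2*p - 1)/(2*p + 7)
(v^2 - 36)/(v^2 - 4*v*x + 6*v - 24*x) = (6 - v)/(-v + 4*x)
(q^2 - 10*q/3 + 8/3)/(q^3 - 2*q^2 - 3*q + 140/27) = 9*(q - 2)/(9*q^2 - 6*q - 35)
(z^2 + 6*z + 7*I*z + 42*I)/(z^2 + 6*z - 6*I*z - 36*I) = (z + 7*I)/(z - 6*I)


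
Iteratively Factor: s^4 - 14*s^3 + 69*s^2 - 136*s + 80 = (s - 1)*(s^3 - 13*s^2 + 56*s - 80) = (s - 5)*(s - 1)*(s^2 - 8*s + 16) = (s - 5)*(s - 4)*(s - 1)*(s - 4)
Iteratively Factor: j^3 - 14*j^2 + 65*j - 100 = (j - 5)*(j^2 - 9*j + 20) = (j - 5)^2*(j - 4)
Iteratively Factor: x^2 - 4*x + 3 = (x - 1)*(x - 3)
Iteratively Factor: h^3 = (h)*(h^2) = h^2*(h)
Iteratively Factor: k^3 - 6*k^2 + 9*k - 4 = (k - 4)*(k^2 - 2*k + 1) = (k - 4)*(k - 1)*(k - 1)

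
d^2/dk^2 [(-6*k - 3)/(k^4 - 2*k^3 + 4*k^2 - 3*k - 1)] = 6*((2*k + 1)*(4*k^3 - 6*k^2 + 8*k - 3)^2 + 2*(4*k^3 - 6*k^2 + 8*k + (2*k + 1)*(3*k^2 - 3*k + 2) - 3)*(-k^4 + 2*k^3 - 4*k^2 + 3*k + 1))/(-k^4 + 2*k^3 - 4*k^2 + 3*k + 1)^3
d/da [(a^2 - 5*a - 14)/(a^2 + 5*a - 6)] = 2*(5*a^2 + 8*a + 50)/(a^4 + 10*a^3 + 13*a^2 - 60*a + 36)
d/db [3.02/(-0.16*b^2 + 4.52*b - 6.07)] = (0.9664*b - 13.6504)/(0.16*b^2 - 4.52*b + 6.07)^2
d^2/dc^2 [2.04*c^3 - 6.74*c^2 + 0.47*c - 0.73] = 12.24*c - 13.48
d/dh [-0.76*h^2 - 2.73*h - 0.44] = -1.52*h - 2.73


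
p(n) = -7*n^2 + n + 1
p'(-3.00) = 43.00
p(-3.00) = -65.00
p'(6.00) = -83.00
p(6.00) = -245.00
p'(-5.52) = 78.28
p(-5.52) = -217.81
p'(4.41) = -60.74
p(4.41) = -130.73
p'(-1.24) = 18.36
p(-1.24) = -11.00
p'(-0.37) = 6.18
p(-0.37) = -0.33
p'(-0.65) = 10.10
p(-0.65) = -2.61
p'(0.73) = -9.22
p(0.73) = -2.00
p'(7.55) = -104.70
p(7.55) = -390.47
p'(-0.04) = 1.56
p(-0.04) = 0.95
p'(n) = 1 - 14*n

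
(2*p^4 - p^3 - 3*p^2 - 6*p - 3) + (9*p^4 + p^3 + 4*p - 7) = 11*p^4 - 3*p^2 - 2*p - 10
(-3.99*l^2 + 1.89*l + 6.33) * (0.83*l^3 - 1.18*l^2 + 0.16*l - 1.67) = -3.3117*l^5 + 6.2769*l^4 + 2.3853*l^3 - 0.503699999999999*l^2 - 2.1435*l - 10.5711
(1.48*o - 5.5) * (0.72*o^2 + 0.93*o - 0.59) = 1.0656*o^3 - 2.5836*o^2 - 5.9882*o + 3.245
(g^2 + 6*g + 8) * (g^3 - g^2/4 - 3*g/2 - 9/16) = g^5 + 23*g^4/4 + 5*g^3 - 185*g^2/16 - 123*g/8 - 9/2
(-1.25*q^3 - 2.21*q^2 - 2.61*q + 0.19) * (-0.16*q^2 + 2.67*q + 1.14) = 0.2*q^5 - 2.9839*q^4 - 6.9081*q^3 - 9.5185*q^2 - 2.4681*q + 0.2166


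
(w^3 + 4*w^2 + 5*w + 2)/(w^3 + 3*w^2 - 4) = (w^2 + 2*w + 1)/(w^2 + w - 2)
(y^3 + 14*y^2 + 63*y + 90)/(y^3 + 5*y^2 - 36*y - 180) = (y + 3)/(y - 6)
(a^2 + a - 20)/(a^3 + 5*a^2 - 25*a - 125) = (a - 4)/(a^2 - 25)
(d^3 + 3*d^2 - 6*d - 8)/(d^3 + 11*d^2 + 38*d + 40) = (d^2 - d - 2)/(d^2 + 7*d + 10)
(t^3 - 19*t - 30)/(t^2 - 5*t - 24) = (t^2 - 3*t - 10)/(t - 8)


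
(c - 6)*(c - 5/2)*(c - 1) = c^3 - 19*c^2/2 + 47*c/2 - 15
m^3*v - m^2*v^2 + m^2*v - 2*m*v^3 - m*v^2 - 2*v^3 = (m - 2*v)*(m + v)*(m*v + v)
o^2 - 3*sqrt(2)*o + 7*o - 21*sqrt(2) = (o + 7)*(o - 3*sqrt(2))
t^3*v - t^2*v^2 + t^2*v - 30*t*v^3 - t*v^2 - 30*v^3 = (t - 6*v)*(t + 5*v)*(t*v + v)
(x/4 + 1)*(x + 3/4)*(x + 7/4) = x^3/4 + 13*x^2/8 + 181*x/64 + 21/16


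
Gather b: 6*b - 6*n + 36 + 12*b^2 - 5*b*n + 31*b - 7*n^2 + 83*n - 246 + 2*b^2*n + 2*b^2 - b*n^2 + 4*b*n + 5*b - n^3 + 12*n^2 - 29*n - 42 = b^2*(2*n + 14) + b*(-n^2 - n + 42) - n^3 + 5*n^2 + 48*n - 252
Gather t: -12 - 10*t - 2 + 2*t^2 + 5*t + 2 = 2*t^2 - 5*t - 12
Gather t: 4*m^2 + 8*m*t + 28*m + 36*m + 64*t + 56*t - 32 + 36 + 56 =4*m^2 + 64*m + t*(8*m + 120) + 60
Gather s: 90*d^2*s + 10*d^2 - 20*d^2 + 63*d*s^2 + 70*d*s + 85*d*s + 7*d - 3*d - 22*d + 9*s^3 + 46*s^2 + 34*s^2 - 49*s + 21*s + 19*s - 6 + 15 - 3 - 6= -10*d^2 - 18*d + 9*s^3 + s^2*(63*d + 80) + s*(90*d^2 + 155*d - 9)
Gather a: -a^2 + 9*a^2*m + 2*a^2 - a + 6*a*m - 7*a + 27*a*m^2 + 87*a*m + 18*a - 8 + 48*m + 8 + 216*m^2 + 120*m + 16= a^2*(9*m + 1) + a*(27*m^2 + 93*m + 10) + 216*m^2 + 168*m + 16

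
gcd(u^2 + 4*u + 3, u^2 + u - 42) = 1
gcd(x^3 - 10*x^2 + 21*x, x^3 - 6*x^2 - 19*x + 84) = x^2 - 10*x + 21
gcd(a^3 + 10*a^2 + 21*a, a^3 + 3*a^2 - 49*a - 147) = a^2 + 10*a + 21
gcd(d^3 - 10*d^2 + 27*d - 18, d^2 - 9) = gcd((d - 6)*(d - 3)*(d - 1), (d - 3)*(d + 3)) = d - 3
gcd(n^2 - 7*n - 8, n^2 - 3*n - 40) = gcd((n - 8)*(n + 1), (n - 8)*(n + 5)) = n - 8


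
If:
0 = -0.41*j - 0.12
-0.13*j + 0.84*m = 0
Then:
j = -0.29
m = -0.05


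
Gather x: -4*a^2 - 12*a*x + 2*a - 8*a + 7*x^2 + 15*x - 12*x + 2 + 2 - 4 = -4*a^2 - 6*a + 7*x^2 + x*(3 - 12*a)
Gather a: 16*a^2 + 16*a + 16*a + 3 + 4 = 16*a^2 + 32*a + 7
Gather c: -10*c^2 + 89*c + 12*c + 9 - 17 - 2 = -10*c^2 + 101*c - 10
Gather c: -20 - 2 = -22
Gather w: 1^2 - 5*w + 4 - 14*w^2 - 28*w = -14*w^2 - 33*w + 5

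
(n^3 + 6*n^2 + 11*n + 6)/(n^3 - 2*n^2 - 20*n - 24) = (n^2 + 4*n + 3)/(n^2 - 4*n - 12)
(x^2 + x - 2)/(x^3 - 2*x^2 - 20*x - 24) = (x - 1)/(x^2 - 4*x - 12)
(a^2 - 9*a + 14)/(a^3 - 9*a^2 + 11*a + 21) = (a - 2)/(a^2 - 2*a - 3)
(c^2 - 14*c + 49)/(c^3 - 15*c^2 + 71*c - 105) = (c - 7)/(c^2 - 8*c + 15)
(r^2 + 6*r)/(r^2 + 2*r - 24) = r/(r - 4)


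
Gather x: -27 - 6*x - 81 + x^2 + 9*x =x^2 + 3*x - 108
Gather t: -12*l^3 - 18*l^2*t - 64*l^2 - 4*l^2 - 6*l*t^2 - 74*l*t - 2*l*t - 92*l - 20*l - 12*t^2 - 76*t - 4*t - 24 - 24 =-12*l^3 - 68*l^2 - 112*l + t^2*(-6*l - 12) + t*(-18*l^2 - 76*l - 80) - 48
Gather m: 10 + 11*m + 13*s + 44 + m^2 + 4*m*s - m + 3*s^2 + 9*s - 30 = m^2 + m*(4*s + 10) + 3*s^2 + 22*s + 24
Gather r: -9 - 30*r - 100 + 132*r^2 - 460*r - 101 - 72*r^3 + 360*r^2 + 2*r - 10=-72*r^3 + 492*r^2 - 488*r - 220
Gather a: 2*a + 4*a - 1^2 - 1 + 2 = 6*a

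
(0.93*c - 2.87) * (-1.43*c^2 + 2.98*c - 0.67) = -1.3299*c^3 + 6.8755*c^2 - 9.1757*c + 1.9229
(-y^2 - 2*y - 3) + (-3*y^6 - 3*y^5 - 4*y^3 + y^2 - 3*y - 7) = -3*y^6 - 3*y^5 - 4*y^3 - 5*y - 10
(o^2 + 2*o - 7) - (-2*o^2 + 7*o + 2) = 3*o^2 - 5*o - 9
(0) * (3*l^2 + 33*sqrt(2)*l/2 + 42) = 0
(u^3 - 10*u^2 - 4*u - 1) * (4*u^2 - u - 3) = 4*u^5 - 41*u^4 - 9*u^3 + 30*u^2 + 13*u + 3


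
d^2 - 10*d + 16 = (d - 8)*(d - 2)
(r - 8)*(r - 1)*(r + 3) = r^3 - 6*r^2 - 19*r + 24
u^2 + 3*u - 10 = (u - 2)*(u + 5)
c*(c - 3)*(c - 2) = c^3 - 5*c^2 + 6*c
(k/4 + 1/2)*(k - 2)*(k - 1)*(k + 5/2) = k^4/4 + 3*k^3/8 - 13*k^2/8 - 3*k/2 + 5/2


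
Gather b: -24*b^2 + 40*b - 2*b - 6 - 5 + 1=-24*b^2 + 38*b - 10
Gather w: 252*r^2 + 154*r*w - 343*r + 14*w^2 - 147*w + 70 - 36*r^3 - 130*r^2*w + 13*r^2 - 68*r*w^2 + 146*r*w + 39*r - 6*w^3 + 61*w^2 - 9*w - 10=-36*r^3 + 265*r^2 - 304*r - 6*w^3 + w^2*(75 - 68*r) + w*(-130*r^2 + 300*r - 156) + 60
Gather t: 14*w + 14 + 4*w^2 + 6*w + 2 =4*w^2 + 20*w + 16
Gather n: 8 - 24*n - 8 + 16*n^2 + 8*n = 16*n^2 - 16*n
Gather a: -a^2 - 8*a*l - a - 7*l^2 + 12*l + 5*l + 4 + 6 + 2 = -a^2 + a*(-8*l - 1) - 7*l^2 + 17*l + 12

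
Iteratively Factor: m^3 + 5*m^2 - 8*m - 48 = (m + 4)*(m^2 + m - 12) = (m - 3)*(m + 4)*(m + 4)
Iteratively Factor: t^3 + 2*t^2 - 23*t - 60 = (t - 5)*(t^2 + 7*t + 12) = (t - 5)*(t + 4)*(t + 3)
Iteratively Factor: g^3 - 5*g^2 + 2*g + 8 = (g + 1)*(g^2 - 6*g + 8) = (g - 4)*(g + 1)*(g - 2)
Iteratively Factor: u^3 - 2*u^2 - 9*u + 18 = (u - 3)*(u^2 + u - 6) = (u - 3)*(u + 3)*(u - 2)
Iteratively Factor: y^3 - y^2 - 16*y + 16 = (y + 4)*(y^2 - 5*y + 4) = (y - 4)*(y + 4)*(y - 1)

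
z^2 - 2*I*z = z*(z - 2*I)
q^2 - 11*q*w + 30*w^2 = (q - 6*w)*(q - 5*w)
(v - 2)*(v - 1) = v^2 - 3*v + 2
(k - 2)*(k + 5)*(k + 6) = k^3 + 9*k^2 + 8*k - 60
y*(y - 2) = y^2 - 2*y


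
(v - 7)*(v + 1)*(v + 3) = v^3 - 3*v^2 - 25*v - 21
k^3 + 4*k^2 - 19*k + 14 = (k - 2)*(k - 1)*(k + 7)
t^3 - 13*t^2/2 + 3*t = t*(t - 6)*(t - 1/2)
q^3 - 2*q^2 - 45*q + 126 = (q - 6)*(q - 3)*(q + 7)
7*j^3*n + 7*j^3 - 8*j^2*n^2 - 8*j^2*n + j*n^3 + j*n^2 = (-7*j + n)*(-j + n)*(j*n + j)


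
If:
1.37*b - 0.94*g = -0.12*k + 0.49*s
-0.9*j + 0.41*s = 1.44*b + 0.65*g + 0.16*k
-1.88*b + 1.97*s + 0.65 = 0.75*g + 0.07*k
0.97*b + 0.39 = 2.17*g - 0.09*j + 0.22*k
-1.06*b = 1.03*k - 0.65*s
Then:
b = 0.17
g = 0.26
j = -0.46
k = -0.22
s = -0.08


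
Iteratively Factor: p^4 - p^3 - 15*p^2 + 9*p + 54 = (p + 3)*(p^3 - 4*p^2 - 3*p + 18) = (p + 2)*(p + 3)*(p^2 - 6*p + 9) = (p - 3)*(p + 2)*(p + 3)*(p - 3)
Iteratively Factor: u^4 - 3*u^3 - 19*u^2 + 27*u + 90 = (u + 2)*(u^3 - 5*u^2 - 9*u + 45) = (u + 2)*(u + 3)*(u^2 - 8*u + 15) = (u - 5)*(u + 2)*(u + 3)*(u - 3)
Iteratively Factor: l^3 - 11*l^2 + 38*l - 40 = (l - 5)*(l^2 - 6*l + 8) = (l - 5)*(l - 2)*(l - 4)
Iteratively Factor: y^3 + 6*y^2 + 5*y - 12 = (y - 1)*(y^2 + 7*y + 12) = (y - 1)*(y + 3)*(y + 4)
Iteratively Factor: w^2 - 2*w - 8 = (w - 4)*(w + 2)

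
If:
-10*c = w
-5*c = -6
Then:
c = 6/5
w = -12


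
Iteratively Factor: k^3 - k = (k)*(k^2 - 1) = k*(k - 1)*(k + 1)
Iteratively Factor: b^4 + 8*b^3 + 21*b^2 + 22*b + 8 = (b + 2)*(b^3 + 6*b^2 + 9*b + 4) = (b + 1)*(b + 2)*(b^2 + 5*b + 4) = (b + 1)*(b + 2)*(b + 4)*(b + 1)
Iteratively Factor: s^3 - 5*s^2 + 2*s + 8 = (s - 2)*(s^2 - 3*s - 4) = (s - 2)*(s + 1)*(s - 4)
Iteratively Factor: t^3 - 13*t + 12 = (t + 4)*(t^2 - 4*t + 3) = (t - 3)*(t + 4)*(t - 1)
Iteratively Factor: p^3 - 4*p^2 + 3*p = (p - 3)*(p^2 - p) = (p - 3)*(p - 1)*(p)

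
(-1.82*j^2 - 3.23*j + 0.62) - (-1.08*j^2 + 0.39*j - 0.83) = -0.74*j^2 - 3.62*j + 1.45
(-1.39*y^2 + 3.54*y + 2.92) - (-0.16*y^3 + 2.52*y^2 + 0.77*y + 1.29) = 0.16*y^3 - 3.91*y^2 + 2.77*y + 1.63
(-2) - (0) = -2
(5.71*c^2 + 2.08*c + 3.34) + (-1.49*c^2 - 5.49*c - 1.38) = 4.22*c^2 - 3.41*c + 1.96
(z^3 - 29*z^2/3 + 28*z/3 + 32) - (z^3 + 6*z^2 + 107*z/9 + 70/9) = -47*z^2/3 - 23*z/9 + 218/9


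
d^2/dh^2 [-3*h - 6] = 0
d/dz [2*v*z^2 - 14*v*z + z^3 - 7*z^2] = 4*v*z - 14*v + 3*z^2 - 14*z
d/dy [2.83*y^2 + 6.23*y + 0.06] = 5.66*y + 6.23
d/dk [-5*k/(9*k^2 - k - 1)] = 5*(9*k^2 + 1)/(81*k^4 - 18*k^3 - 17*k^2 + 2*k + 1)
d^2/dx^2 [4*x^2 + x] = 8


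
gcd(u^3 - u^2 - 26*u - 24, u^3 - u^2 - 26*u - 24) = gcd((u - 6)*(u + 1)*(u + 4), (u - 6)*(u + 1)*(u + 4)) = u^3 - u^2 - 26*u - 24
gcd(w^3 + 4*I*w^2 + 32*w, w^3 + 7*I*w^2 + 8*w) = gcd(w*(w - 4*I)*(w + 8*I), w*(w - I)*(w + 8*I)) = w^2 + 8*I*w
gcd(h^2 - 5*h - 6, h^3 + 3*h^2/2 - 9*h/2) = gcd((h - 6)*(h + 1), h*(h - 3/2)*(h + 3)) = 1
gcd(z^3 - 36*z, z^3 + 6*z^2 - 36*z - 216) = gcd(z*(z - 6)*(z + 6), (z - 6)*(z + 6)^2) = z^2 - 36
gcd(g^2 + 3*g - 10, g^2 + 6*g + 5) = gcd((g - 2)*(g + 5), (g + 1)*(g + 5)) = g + 5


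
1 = 1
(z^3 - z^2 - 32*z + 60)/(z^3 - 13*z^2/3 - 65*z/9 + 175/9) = 9*(z^2 + 4*z - 12)/(9*z^2 + 6*z - 35)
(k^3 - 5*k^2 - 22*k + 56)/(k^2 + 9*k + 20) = (k^2 - 9*k + 14)/(k + 5)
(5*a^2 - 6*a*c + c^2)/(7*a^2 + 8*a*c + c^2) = (5*a^2 - 6*a*c + c^2)/(7*a^2 + 8*a*c + c^2)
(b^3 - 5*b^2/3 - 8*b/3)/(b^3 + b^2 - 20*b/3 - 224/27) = 9*b*(b + 1)/(9*b^2 + 33*b + 28)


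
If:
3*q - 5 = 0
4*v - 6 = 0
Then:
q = 5/3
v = 3/2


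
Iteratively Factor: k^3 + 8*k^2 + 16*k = (k + 4)*(k^2 + 4*k) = (k + 4)^2*(k)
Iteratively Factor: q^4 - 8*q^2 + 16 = (q + 2)*(q^3 - 2*q^2 - 4*q + 8) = (q + 2)^2*(q^2 - 4*q + 4) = (q - 2)*(q + 2)^2*(q - 2)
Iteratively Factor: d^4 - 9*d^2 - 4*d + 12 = (d - 1)*(d^3 + d^2 - 8*d - 12) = (d - 1)*(d + 2)*(d^2 - d - 6) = (d - 3)*(d - 1)*(d + 2)*(d + 2)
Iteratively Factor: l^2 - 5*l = (l - 5)*(l)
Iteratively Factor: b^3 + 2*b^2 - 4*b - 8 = (b + 2)*(b^2 - 4) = (b - 2)*(b + 2)*(b + 2)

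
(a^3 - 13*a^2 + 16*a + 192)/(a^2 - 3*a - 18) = (a^2 - 16*a + 64)/(a - 6)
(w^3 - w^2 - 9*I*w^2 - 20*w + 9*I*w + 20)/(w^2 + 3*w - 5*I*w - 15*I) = (w^2 - w*(1 + 4*I) + 4*I)/(w + 3)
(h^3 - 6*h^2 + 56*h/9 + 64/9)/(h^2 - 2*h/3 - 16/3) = (3*h^2 - 10*h - 8)/(3*(h + 2))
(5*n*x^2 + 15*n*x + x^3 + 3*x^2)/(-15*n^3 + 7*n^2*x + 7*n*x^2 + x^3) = x*(x + 3)/(-3*n^2 + 2*n*x + x^2)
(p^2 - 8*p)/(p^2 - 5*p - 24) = p/(p + 3)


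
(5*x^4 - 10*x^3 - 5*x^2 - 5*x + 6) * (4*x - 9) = 20*x^5 - 85*x^4 + 70*x^3 + 25*x^2 + 69*x - 54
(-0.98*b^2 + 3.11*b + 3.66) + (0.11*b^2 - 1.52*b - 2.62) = -0.87*b^2 + 1.59*b + 1.04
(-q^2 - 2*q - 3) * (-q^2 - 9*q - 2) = q^4 + 11*q^3 + 23*q^2 + 31*q + 6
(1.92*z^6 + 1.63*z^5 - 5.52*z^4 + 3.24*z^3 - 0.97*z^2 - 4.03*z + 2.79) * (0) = 0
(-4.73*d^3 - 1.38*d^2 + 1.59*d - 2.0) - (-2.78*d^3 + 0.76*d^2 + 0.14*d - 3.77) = -1.95*d^3 - 2.14*d^2 + 1.45*d + 1.77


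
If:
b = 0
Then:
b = 0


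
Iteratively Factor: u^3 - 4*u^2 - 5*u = (u + 1)*(u^2 - 5*u) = u*(u + 1)*(u - 5)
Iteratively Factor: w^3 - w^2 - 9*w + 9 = (w - 3)*(w^2 + 2*w - 3) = (w - 3)*(w - 1)*(w + 3)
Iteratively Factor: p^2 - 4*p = (p - 4)*(p)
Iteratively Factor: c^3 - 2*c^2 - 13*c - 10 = (c + 1)*(c^2 - 3*c - 10) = (c - 5)*(c + 1)*(c + 2)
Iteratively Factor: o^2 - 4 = (o - 2)*(o + 2)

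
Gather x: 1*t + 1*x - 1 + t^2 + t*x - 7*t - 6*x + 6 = t^2 - 6*t + x*(t - 5) + 5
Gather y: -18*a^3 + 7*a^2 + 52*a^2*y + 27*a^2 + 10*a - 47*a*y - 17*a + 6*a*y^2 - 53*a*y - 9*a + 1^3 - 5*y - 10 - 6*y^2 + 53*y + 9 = -18*a^3 + 34*a^2 - 16*a + y^2*(6*a - 6) + y*(52*a^2 - 100*a + 48)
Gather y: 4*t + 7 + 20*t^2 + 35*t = 20*t^2 + 39*t + 7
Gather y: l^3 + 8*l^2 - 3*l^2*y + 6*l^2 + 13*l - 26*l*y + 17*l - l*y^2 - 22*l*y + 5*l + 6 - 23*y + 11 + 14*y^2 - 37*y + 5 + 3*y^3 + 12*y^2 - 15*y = l^3 + 14*l^2 + 35*l + 3*y^3 + y^2*(26 - l) + y*(-3*l^2 - 48*l - 75) + 22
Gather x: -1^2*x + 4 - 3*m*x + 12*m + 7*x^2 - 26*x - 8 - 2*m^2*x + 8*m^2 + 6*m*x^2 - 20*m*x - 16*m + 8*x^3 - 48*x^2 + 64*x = 8*m^2 - 4*m + 8*x^3 + x^2*(6*m - 41) + x*(-2*m^2 - 23*m + 37) - 4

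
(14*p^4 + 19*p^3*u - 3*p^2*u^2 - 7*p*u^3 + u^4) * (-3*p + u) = -42*p^5 - 43*p^4*u + 28*p^3*u^2 + 18*p^2*u^3 - 10*p*u^4 + u^5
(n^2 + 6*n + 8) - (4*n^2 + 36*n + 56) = -3*n^2 - 30*n - 48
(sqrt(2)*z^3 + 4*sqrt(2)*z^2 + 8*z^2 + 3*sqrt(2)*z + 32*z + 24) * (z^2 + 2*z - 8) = sqrt(2)*z^5 + 8*z^4 + 6*sqrt(2)*z^4 + 3*sqrt(2)*z^3 + 48*z^3 - 26*sqrt(2)*z^2 + 24*z^2 - 208*z - 24*sqrt(2)*z - 192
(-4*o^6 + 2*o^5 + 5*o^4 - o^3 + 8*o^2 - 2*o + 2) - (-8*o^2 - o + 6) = -4*o^6 + 2*o^5 + 5*o^4 - o^3 + 16*o^2 - o - 4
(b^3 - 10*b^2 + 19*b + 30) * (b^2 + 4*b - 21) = b^5 - 6*b^4 - 42*b^3 + 316*b^2 - 279*b - 630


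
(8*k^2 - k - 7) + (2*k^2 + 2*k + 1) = 10*k^2 + k - 6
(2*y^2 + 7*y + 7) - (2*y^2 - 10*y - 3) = 17*y + 10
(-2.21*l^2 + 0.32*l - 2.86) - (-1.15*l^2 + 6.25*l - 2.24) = -1.06*l^2 - 5.93*l - 0.62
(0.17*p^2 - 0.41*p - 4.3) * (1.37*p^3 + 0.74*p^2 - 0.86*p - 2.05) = 0.2329*p^5 - 0.4359*p^4 - 6.3406*p^3 - 3.1779*p^2 + 4.5385*p + 8.815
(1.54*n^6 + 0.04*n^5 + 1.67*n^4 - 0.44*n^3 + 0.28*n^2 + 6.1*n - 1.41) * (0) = 0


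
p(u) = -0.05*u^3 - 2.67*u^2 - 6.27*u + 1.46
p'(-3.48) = 10.50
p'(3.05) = -23.95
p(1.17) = -9.61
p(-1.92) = 4.01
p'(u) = -0.15*u^2 - 5.34*u - 6.27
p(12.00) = -544.66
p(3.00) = -42.73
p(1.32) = -11.58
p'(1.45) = -14.33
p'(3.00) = -23.64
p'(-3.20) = 9.28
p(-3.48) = -6.95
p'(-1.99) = 3.76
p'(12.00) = -91.95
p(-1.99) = 3.76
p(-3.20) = -4.18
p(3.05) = -43.92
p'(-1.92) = 3.43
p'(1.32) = -13.58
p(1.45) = -13.40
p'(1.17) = -12.72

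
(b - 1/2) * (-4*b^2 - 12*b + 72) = -4*b^3 - 10*b^2 + 78*b - 36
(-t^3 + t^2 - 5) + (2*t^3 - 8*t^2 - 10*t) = t^3 - 7*t^2 - 10*t - 5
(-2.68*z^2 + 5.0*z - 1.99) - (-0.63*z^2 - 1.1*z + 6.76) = -2.05*z^2 + 6.1*z - 8.75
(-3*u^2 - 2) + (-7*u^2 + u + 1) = -10*u^2 + u - 1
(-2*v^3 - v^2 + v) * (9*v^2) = -18*v^5 - 9*v^4 + 9*v^3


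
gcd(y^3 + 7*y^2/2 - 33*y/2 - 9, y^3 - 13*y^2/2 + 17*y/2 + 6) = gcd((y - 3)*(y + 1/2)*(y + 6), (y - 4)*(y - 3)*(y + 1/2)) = y^2 - 5*y/2 - 3/2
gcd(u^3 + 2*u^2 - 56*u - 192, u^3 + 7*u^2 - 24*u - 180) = u + 6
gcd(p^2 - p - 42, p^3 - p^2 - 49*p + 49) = p - 7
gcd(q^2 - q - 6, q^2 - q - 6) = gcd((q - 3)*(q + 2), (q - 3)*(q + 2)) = q^2 - q - 6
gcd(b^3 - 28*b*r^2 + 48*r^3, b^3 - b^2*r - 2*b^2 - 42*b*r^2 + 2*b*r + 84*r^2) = b + 6*r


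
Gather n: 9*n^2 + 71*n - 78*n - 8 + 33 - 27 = 9*n^2 - 7*n - 2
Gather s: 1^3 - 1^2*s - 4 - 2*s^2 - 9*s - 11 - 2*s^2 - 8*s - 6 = -4*s^2 - 18*s - 20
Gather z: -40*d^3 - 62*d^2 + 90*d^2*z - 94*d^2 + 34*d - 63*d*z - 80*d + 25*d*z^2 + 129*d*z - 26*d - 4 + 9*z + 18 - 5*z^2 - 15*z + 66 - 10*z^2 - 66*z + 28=-40*d^3 - 156*d^2 - 72*d + z^2*(25*d - 15) + z*(90*d^2 + 66*d - 72) + 108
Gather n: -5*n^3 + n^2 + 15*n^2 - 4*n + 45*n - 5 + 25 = -5*n^3 + 16*n^2 + 41*n + 20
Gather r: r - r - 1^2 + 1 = 0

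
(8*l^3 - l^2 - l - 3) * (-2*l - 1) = -16*l^4 - 6*l^3 + 3*l^2 + 7*l + 3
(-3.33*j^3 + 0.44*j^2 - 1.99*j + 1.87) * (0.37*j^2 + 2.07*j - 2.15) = -1.2321*j^5 - 6.7303*j^4 + 7.334*j^3 - 4.3734*j^2 + 8.1494*j - 4.0205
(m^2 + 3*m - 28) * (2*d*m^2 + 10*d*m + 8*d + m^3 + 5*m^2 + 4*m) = 2*d*m^4 + 16*d*m^3 - 18*d*m^2 - 256*d*m - 224*d + m^5 + 8*m^4 - 9*m^3 - 128*m^2 - 112*m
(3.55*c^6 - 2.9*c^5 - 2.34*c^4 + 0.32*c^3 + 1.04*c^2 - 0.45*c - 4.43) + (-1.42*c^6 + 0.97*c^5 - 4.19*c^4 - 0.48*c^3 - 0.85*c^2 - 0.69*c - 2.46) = 2.13*c^6 - 1.93*c^5 - 6.53*c^4 - 0.16*c^3 + 0.19*c^2 - 1.14*c - 6.89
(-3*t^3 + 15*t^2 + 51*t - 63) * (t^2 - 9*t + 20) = -3*t^5 + 42*t^4 - 144*t^3 - 222*t^2 + 1587*t - 1260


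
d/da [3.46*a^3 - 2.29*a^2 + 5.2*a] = 10.38*a^2 - 4.58*a + 5.2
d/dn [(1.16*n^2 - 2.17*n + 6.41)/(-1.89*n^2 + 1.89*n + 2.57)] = (-1.9089*n^2 + 30.1922*n - 17.6918)/(3.5721*n^4 - 7.1442*n^3 - 6.1425*n^2 + 9.7146*n + 6.6049)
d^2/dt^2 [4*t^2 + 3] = 8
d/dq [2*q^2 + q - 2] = 4*q + 1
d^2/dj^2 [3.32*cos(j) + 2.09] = -3.32*cos(j)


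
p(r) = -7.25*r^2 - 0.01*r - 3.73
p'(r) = -14.5*r - 0.01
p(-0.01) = -3.73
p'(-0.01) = 0.14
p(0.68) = -7.09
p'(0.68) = -9.87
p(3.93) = -115.74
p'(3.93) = -57.00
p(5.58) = -229.52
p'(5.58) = -80.92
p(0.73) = -7.60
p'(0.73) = -10.60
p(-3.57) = -96.09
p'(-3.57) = 51.76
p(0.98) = -10.70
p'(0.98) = -14.22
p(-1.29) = -15.78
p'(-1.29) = 18.70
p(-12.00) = -1047.61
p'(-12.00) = 173.99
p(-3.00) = -68.95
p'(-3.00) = 43.49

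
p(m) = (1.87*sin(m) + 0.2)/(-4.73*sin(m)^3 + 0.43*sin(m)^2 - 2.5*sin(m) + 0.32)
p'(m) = (1.87*sin(m) + 0.2)*(14.19*sin(m)^2*cos(m) - 0.86*sin(m)*cos(m) + 2.5*cos(m))/(-4.73*sin(m)^3 + 0.43*sin(m)^2 - 2.5*sin(m) + 0.32)^2 + 1.87*cos(m)/(-4.73*sin(m)^3 + 0.43*sin(m)^2 - 2.5*sin(m) + 0.32)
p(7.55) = -0.34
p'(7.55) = 0.16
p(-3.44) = -1.51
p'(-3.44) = -6.45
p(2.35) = -0.52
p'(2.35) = -0.68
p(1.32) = -0.34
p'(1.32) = 0.13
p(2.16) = -0.42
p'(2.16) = -0.40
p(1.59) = -0.32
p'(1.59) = -0.01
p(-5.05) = -0.35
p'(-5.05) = 0.18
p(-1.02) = -0.24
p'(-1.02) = -0.13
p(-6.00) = -1.61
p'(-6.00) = 7.63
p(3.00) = -12.36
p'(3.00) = -818.40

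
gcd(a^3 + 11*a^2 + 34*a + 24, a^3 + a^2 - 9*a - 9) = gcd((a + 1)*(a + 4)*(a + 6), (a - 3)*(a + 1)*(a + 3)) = a + 1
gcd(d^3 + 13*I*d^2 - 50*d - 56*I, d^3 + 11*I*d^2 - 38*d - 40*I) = d^2 + 6*I*d - 8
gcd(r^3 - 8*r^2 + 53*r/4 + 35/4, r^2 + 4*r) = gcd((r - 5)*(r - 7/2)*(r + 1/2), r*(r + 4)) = 1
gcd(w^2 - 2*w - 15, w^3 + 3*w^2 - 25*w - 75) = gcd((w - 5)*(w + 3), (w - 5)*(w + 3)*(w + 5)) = w^2 - 2*w - 15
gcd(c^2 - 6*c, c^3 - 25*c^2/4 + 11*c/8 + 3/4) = c - 6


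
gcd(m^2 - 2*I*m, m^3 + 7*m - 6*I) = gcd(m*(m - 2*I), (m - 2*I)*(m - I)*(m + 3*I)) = m - 2*I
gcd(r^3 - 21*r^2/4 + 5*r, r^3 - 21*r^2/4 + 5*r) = r^3 - 21*r^2/4 + 5*r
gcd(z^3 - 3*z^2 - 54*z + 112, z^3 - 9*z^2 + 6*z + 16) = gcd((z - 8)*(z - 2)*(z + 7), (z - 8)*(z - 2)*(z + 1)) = z^2 - 10*z + 16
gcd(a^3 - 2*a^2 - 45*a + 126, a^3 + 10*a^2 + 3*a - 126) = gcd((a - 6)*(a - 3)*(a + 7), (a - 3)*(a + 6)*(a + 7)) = a^2 + 4*a - 21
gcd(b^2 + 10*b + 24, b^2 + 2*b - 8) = b + 4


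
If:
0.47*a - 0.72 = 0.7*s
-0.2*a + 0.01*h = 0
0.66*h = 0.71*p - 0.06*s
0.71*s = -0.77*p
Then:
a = 0.05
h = 1.07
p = 0.92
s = -0.99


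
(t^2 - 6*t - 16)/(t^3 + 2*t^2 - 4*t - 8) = (t - 8)/(t^2 - 4)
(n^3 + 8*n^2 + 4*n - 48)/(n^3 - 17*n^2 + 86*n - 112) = (n^2 + 10*n + 24)/(n^2 - 15*n + 56)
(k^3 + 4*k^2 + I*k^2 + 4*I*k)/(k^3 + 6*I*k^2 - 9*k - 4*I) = k*(k + 4)/(k^2 + 5*I*k - 4)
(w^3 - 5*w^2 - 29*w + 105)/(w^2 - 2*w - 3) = (w^2 - 2*w - 35)/(w + 1)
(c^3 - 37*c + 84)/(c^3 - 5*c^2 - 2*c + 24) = (c + 7)/(c + 2)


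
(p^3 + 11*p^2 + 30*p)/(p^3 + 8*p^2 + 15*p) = (p + 6)/(p + 3)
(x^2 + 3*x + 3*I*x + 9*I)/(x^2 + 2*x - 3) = (x + 3*I)/(x - 1)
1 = 1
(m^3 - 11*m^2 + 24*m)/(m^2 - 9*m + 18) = m*(m - 8)/(m - 6)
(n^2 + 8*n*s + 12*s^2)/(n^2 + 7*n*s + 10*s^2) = (n + 6*s)/(n + 5*s)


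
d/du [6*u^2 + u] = 12*u + 1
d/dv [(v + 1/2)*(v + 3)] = 2*v + 7/2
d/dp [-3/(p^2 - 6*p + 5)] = 6*(p - 3)/(p^2 - 6*p + 5)^2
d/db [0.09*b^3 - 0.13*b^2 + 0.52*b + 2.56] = 0.27*b^2 - 0.26*b + 0.52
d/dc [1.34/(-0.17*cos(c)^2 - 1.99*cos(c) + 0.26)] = -(0.4556*cos(c) + 2.6666)*sin(c)/(0.17*cos(c)^2 + 1.99*cos(c) - 0.26)^2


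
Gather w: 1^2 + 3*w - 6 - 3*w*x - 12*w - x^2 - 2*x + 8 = w*(-3*x - 9) - x^2 - 2*x + 3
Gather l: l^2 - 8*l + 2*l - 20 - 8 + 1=l^2 - 6*l - 27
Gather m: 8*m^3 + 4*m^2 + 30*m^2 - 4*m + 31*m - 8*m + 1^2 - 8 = 8*m^3 + 34*m^2 + 19*m - 7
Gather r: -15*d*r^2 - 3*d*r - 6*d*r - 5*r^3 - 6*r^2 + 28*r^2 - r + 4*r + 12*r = -5*r^3 + r^2*(22 - 15*d) + r*(15 - 9*d)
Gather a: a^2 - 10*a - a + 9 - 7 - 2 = a^2 - 11*a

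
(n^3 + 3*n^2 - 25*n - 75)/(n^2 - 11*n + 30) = (n^2 + 8*n + 15)/(n - 6)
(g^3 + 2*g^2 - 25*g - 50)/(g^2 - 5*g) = g + 7 + 10/g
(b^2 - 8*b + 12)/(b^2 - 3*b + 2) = (b - 6)/(b - 1)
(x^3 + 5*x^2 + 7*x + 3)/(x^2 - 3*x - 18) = (x^2 + 2*x + 1)/(x - 6)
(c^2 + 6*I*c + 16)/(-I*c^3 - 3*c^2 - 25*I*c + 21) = (-c^2 - 6*I*c - 16)/(I*c^3 + 3*c^2 + 25*I*c - 21)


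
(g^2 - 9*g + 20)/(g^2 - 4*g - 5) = (g - 4)/(g + 1)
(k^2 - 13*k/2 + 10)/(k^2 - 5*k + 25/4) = 2*(k - 4)/(2*k - 5)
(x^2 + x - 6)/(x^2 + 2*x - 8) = (x + 3)/(x + 4)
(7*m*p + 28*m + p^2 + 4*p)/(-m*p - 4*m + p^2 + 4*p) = (7*m + p)/(-m + p)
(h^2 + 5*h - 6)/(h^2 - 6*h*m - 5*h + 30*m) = (h^2 + 5*h - 6)/(h^2 - 6*h*m - 5*h + 30*m)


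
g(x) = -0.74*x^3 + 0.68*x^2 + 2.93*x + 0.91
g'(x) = -2.22*x^2 + 1.36*x + 2.93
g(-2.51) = 9.54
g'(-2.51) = -14.47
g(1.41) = 4.32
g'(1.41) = 0.43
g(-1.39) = 0.14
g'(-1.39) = -3.25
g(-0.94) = -0.63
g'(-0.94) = -0.31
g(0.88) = 3.51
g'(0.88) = 2.41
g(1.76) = 4.14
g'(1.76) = -1.55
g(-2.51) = 9.54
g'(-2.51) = -14.47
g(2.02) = 3.50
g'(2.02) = -3.38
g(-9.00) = 569.08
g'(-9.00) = -189.13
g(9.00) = -457.10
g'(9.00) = -164.65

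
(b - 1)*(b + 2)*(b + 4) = b^3 + 5*b^2 + 2*b - 8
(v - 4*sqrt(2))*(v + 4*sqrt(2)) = v^2 - 32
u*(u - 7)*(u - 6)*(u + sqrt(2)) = u^4 - 13*u^3 + sqrt(2)*u^3 - 13*sqrt(2)*u^2 + 42*u^2 + 42*sqrt(2)*u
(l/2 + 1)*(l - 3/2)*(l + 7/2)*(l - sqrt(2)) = l^4/2 - sqrt(2)*l^3/2 + 2*l^3 - 2*sqrt(2)*l^2 - 5*l^2/8 - 21*l/4 + 5*sqrt(2)*l/8 + 21*sqrt(2)/4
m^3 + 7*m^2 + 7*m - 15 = (m - 1)*(m + 3)*(m + 5)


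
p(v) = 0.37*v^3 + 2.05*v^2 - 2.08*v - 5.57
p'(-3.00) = -4.39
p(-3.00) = 9.13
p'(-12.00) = 108.56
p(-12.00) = -324.77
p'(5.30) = 50.83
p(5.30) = 96.07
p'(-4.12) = -0.13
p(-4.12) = 11.92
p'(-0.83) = -4.72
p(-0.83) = -2.64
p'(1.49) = 6.49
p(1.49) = -2.89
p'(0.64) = 1.00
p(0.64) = -5.96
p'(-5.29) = 7.29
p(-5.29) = 8.03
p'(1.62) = 7.48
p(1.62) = -1.99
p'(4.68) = 41.42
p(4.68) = 67.52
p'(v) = 1.11*v^2 + 4.1*v - 2.08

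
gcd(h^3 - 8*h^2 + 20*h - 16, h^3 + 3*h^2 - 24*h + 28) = h^2 - 4*h + 4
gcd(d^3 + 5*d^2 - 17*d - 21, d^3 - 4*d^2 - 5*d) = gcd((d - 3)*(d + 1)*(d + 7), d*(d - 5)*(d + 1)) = d + 1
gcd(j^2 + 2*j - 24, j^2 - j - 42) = j + 6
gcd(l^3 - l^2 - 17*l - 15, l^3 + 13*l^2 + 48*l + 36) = l + 1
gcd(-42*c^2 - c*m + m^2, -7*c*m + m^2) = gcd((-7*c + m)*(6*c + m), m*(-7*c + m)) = 7*c - m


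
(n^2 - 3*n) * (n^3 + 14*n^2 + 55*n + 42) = n^5 + 11*n^4 + 13*n^3 - 123*n^2 - 126*n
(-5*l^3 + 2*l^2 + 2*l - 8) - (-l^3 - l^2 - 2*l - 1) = -4*l^3 + 3*l^2 + 4*l - 7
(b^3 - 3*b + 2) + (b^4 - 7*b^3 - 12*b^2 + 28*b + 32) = b^4 - 6*b^3 - 12*b^2 + 25*b + 34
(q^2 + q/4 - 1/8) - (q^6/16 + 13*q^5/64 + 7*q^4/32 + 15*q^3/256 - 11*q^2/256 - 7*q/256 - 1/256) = -q^6/16 - 13*q^5/64 - 7*q^4/32 - 15*q^3/256 + 267*q^2/256 + 71*q/256 - 31/256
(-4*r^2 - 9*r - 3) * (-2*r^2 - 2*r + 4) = 8*r^4 + 26*r^3 + 8*r^2 - 30*r - 12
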